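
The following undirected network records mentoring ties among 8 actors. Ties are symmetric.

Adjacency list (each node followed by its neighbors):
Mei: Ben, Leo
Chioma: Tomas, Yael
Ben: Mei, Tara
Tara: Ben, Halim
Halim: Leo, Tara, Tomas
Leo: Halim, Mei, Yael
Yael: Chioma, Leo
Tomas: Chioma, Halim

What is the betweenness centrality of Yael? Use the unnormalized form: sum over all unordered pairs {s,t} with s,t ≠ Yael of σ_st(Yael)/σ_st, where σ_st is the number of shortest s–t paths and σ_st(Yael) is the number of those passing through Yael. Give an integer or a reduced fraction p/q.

Pairs whose geodesics pass through Yael — Chioma–Leo: 1; Chioma–Mei: 1; Chioma–Ben: 1/2.
All other pairs contribute 0.
Summing the contributions gives betweenness(Yael) = 5/2.

5/2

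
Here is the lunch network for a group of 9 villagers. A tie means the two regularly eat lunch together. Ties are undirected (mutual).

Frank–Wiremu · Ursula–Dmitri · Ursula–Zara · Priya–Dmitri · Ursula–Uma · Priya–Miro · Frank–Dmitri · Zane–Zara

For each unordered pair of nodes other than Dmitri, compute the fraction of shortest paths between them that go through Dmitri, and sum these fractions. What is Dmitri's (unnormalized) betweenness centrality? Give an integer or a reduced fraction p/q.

Pairs whose geodesics pass through Dmitri — Uma–Frank: 1; Uma–Wiremu: 1; Uma–Miro: 1; Uma–Priya: 1; Frank–Ursula: 1; Frank–Zara: 1; Frank–Zane: 1; Frank–Miro: 1; Frank–Priya: 1; Wiremu–Ursula: 1; Wiremu–Zara: 1; Wiremu–Zane: 1; Wiremu–Miro: 1; Wiremu–Priya: 1 … (+6 more pairs).
All other pairs contribute 0.
Summing the contributions gives betweenness(Dmitri) = 20.

20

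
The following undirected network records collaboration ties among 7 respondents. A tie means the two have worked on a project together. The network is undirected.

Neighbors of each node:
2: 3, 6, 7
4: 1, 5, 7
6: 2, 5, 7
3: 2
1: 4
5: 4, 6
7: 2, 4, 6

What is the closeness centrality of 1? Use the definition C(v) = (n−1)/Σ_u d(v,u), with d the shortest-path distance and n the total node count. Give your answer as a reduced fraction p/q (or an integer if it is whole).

Distances from 1: 2:3, 3:4, 4:1, 5:2, 6:3, 7:2. Sum = 15.
n = 7, so closeness = 6/15 = 2/5.

2/5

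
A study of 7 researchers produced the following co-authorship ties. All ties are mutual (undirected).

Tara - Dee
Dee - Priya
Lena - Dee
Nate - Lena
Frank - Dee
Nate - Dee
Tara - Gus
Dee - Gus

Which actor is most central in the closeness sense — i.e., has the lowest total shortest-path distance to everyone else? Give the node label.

Dee

Farness (sum of distances to all others) for each node — Dee:6, Frank:11, Gus:10, Lena:10, Nate:10, Priya:11, Tara:10.
The smallest farness is 6, for Dee, so Dee has the highest closeness.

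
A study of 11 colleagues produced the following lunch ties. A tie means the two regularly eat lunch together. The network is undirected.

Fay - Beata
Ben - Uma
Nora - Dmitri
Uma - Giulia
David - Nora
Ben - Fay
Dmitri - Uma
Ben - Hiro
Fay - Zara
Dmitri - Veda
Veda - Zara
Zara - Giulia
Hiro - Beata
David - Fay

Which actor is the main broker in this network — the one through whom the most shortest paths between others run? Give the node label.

Unnormalized betweenness of each node: Beata:13/6, Ben:55/6, David:17/4, Dmitri:43/6, Fay:199/12, Giulia:1, Hiro:5/4, Nora:31/12, Uma:17/2, Veda:25/12, Zara:33/4.
Fay has the largest value, 199/12, making it the main broker — the node through which the most shortest paths run.

Fay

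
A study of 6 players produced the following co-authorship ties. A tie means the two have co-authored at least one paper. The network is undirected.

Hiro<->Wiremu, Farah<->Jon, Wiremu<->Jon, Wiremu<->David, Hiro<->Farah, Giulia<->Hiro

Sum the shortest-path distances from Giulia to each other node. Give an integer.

11

Distances from Giulia: David:3, Farah:2, Hiro:1, Jon:3, Wiremu:2.
Sum = 3 + 2 + 1 + 3 + 2 = 11.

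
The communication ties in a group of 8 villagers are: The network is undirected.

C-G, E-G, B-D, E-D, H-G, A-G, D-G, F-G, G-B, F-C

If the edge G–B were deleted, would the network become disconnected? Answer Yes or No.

Even without that edge, G still reaches B via G – D – B, so the network stays connected. Not a bridge.

No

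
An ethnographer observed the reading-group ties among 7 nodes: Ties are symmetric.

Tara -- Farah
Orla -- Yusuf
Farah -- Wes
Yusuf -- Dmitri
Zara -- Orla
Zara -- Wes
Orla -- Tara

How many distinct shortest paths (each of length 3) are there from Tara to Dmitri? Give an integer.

The shortest distance is 3, and the only length-3 path is Tara–Orla–Yusuf–Dmitri. So there is exactly 1 shortest path.

1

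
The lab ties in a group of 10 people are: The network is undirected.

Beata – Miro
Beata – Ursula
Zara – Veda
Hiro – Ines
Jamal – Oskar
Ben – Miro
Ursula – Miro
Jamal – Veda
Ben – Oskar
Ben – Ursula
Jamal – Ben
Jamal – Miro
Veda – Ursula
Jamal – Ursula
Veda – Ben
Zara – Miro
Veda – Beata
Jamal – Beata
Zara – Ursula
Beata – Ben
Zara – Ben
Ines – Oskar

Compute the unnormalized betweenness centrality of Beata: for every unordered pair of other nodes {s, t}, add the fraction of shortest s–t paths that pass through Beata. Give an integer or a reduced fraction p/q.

1/5

Pairs whose geodesics pass through Beata — Miro–Veda: 1/5.
All other pairs contribute 0.
Summing the contributions gives betweenness(Beata) = 1/5.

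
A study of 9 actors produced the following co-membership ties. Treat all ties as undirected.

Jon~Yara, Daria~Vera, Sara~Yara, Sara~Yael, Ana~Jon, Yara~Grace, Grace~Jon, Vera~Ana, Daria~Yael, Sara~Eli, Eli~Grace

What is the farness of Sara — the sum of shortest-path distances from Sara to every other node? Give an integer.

15

Distances from Sara: Ana:3, Daria:2, Eli:1, Grace:2, Jon:2, Vera:3, Yael:1, Yara:1.
Sum = 3 + 2 + 1 + 2 + 2 + 3 + 1 + 1 = 15.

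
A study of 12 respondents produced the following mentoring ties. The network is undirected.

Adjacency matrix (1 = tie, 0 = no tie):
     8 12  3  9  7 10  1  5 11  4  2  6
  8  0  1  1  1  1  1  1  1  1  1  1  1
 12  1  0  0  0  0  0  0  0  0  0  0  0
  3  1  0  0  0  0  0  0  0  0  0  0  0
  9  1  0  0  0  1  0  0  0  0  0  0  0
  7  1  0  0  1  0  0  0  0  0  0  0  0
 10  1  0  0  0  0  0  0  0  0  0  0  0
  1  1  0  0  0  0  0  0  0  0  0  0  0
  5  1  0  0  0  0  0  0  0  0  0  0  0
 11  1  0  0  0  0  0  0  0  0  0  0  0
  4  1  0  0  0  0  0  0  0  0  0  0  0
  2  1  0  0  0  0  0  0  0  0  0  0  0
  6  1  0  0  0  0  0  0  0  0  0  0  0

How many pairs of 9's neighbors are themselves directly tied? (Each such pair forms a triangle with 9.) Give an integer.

1

9's neighbors: 7 and 8.
Neighbor pairs that are themselves tied: 9–7–8. Each forms one triangle with 9, for 1 in total.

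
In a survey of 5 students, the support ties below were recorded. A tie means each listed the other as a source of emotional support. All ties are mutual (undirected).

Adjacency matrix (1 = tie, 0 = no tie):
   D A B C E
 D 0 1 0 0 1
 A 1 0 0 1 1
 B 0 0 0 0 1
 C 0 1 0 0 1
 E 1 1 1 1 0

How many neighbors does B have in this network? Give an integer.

1

B is directly tied to E. That is 1 neighbor, so the degree of B is 1.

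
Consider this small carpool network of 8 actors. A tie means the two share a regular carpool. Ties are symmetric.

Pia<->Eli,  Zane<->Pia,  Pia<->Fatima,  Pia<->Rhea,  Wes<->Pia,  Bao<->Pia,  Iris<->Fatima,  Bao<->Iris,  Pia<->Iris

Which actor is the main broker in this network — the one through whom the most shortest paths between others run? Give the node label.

Unnormalized betweenness of each node: Bao:0, Eli:0, Fatima:0, Iris:1/2, Pia:37/2, Rhea:0, Wes:0, Zane:0.
Pia has the largest value, 37/2, making it the main broker — the node through which the most shortest paths run.

Pia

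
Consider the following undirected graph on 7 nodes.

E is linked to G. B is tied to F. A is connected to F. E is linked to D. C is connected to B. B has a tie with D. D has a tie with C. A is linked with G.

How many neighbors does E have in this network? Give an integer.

E is directly tied to D and G. That is 2 neighbors, so the degree of E is 2.

2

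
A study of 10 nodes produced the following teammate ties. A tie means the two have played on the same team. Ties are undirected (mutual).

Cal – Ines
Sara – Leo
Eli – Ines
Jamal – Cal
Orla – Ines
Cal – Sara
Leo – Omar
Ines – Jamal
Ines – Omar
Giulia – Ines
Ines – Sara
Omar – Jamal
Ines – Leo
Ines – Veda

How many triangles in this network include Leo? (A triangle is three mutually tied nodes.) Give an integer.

2

Leo's neighbors: Ines, Omar, and Sara.
Neighbor pairs that are themselves tied: Leo–Ines–Omar; Leo–Ines–Sara. Each forms one triangle with Leo, for 2 in total.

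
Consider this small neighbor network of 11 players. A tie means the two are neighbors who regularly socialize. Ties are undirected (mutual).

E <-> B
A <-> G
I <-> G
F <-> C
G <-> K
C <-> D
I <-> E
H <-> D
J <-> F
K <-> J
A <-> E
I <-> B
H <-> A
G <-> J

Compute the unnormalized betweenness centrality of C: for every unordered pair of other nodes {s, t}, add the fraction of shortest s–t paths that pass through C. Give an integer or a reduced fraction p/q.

Pairs whose geodesics pass through C — J–D: 1; F–D: 1; F–H: 1; D–K: 1/2.
All other pairs contribute 0.
Summing the contributions gives betweenness(C) = 7/2.

7/2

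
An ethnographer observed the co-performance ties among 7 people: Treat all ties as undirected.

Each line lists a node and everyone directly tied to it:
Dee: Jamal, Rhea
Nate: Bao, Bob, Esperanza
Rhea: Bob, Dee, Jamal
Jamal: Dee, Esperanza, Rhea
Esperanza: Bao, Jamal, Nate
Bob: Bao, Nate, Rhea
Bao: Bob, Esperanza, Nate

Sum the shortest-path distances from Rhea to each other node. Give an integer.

9

Distances from Rhea: Bao:2, Bob:1, Dee:1, Esperanza:2, Jamal:1, Nate:2.
Sum = 2 + 1 + 1 + 2 + 1 + 2 = 9.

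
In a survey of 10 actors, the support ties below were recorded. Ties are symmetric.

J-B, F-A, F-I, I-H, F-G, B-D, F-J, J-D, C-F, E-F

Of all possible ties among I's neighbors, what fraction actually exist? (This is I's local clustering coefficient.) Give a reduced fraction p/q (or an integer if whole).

0

I's neighbors: F and H (k = 2).
Possible neighbor pairs: C(2,2) = 1. Edges among them: none → e = 0.
Clustering(I) = 0/1.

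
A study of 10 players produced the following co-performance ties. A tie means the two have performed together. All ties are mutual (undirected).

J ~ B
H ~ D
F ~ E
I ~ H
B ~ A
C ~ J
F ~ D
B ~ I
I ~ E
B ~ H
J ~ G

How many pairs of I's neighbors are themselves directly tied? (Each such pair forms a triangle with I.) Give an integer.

1

I's neighbors: B, E, and H.
Neighbor pairs that are themselves tied: I–B–H. Each forms one triangle with I, for 1 in total.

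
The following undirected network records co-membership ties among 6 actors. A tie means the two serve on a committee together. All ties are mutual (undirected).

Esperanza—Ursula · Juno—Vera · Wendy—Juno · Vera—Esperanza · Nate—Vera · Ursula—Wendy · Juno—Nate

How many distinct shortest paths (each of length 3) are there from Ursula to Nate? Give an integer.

The shortest distance is 3. The length-3 paths are: Ursula–Wendy–Juno–Nate; Ursula–Esperanza–Vera–Nate.
That gives 2 distinct shortest paths.

2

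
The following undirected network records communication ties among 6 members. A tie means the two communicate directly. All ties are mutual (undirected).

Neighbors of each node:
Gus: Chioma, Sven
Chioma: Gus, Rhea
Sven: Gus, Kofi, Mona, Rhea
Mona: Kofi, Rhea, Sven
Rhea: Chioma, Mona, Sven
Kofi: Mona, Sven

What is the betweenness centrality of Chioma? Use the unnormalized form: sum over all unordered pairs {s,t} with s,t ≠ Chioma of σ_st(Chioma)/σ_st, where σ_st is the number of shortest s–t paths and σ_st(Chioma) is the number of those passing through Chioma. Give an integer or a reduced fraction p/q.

Pairs whose geodesics pass through Chioma — Gus–Rhea: 1/2.
All other pairs contribute 0.
Summing the contributions gives betweenness(Chioma) = 1/2.

1/2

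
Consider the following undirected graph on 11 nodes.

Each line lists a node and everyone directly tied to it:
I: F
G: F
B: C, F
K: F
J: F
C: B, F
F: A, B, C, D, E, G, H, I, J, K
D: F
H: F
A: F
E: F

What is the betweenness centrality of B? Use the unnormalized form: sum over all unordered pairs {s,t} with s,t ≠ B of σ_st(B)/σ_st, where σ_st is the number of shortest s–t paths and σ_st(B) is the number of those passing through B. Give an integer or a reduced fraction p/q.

0

No shortest path between any pair of other nodes passes through B.
Summing the contributions gives betweenness(B) = 0.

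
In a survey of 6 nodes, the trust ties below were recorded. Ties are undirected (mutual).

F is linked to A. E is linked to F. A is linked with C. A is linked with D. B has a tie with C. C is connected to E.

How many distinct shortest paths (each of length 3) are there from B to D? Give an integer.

The shortest distance is 3, and the only length-3 path is B–C–A–D. So there is exactly 1 shortest path.

1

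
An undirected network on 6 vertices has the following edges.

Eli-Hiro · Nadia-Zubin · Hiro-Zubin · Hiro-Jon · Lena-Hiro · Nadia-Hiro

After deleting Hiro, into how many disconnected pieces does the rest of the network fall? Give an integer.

4

Without Hiro, the remaining ties split the others into: {Eli}; {Jon}; {Nadia, Zubin}; {Lena}.
That's 4 separate components.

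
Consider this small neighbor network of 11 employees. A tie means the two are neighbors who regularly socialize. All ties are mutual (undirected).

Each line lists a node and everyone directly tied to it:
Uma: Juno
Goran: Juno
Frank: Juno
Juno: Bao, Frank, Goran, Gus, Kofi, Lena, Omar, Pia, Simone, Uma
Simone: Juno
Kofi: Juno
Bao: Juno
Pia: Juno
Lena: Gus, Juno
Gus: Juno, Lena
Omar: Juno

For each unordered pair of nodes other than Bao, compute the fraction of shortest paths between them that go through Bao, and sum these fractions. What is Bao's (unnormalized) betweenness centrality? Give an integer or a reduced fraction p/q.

0

No shortest path between any pair of other nodes passes through Bao.
Summing the contributions gives betweenness(Bao) = 0.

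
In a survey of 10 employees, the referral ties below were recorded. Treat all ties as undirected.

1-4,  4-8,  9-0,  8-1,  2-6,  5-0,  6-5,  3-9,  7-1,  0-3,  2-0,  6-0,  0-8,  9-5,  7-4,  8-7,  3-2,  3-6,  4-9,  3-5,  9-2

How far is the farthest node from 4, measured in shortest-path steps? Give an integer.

3

Distances from 4: 0:2, 1:1, 2:2, 3:2, 5:2, 6:3, 7:1, 8:1, 9:1.
The largest is 3 (to 6), so the eccentricity of 4 is 3.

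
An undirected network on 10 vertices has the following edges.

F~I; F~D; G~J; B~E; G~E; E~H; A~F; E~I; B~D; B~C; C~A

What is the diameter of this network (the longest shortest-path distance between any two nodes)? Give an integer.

5

Eccentricity of each node (its greatest distance to any other): A:5, B:3, C:4, D:4, E:3, F:4, G:4, H:4, I:3, J:5.
The maximum eccentricity is 5, realized for instance by the pair A–J via A – F – I – E – G – J. So the diameter is 5.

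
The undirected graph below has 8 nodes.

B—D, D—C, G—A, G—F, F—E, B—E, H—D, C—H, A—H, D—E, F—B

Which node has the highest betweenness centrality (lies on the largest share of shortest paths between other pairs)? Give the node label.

D

Unnormalized betweenness of each node: A:8/3, B:5/3, C:0, D:20/3, E:5/3, F:11/3, G:7/3, H:13/3.
D has the largest value, 20/3, making it the main broker — the node through which the most shortest paths run.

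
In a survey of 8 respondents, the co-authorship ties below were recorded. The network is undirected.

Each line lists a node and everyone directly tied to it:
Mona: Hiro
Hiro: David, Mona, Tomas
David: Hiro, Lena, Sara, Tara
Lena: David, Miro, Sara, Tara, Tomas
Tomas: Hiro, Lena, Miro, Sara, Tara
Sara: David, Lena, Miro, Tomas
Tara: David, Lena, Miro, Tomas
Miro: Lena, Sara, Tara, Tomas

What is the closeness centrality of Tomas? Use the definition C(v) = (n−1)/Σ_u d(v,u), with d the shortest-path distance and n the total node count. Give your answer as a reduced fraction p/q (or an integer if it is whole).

Distances from Tomas: David:2, Hiro:1, Lena:1, Miro:1, Mona:2, Sara:1, Tara:1. Sum = 9.
n = 8, so closeness = 7/9.

7/9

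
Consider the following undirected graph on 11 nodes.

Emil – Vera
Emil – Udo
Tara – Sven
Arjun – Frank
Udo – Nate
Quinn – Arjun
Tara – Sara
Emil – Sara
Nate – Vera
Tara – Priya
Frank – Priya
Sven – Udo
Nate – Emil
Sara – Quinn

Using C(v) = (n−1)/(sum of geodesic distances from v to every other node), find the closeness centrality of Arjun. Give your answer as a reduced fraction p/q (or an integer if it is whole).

5/14

Distances from Arjun: Emil:3, Frank:1, Nate:4, Priya:2, Quinn:1, Sara:2, Sven:4, Tara:3, Udo:4, Vera:4. Sum = 28.
n = 11, so closeness = 10/28 = 5/14.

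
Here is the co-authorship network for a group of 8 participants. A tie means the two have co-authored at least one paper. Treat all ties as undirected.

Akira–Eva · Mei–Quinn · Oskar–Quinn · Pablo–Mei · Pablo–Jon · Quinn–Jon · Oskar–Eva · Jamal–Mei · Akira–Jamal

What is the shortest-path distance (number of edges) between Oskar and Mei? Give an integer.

One shortest route is Oskar – Quinn – Mei, which uses 2 edges, and Oskar and Mei are not directly tied, so nothing shorter exists. So d(Oskar,Mei) = 2.

2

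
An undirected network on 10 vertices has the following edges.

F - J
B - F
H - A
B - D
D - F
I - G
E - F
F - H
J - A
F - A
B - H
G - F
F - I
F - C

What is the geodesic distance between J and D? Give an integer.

One shortest route is J – F – D, which uses 2 edges, and J and D are not directly tied, so nothing shorter exists. So d(J,D) = 2.

2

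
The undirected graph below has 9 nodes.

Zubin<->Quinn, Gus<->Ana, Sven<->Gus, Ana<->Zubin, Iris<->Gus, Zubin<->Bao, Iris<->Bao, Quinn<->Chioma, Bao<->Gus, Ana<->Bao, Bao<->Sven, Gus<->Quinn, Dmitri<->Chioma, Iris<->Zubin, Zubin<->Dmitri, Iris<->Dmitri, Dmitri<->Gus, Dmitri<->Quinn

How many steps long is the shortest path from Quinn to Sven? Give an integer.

2

One shortest route is Quinn – Gus – Sven, which uses 2 edges, and Quinn and Sven are not directly tied, so nothing shorter exists. So d(Quinn,Sven) = 2.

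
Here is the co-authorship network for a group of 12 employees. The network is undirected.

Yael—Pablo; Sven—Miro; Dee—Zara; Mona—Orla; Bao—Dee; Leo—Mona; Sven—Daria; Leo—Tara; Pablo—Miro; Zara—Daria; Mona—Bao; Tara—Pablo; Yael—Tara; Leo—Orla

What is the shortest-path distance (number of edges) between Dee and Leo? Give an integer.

3

One shortest route is Dee – Bao – Mona – Leo, which uses 3 edges, and at distance 2 from Dee we only reach {Daria, Mona}, which does not include Leo. So d(Dee,Leo) = 3.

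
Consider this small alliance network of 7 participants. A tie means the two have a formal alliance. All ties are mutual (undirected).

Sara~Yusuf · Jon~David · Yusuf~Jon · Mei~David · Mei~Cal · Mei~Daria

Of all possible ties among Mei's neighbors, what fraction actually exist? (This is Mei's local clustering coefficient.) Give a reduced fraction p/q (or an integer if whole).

0

Mei's neighbors: Cal, Daria, and David (k = 3).
Possible neighbor pairs: C(3,2) = 3. Edges among them: none → e = 0.
Clustering(Mei) = 0/3 = 0.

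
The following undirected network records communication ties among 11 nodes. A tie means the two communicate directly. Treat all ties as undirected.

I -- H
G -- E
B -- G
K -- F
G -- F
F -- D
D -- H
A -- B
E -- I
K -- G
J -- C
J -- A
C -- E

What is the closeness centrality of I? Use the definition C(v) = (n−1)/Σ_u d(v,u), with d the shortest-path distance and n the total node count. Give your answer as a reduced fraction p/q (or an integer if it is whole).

Distances from I: A:4, B:3, C:2, D:2, E:1, F:3, G:2, H:1, J:3, K:3. Sum = 24.
n = 11, so closeness = 10/24 = 5/12.

5/12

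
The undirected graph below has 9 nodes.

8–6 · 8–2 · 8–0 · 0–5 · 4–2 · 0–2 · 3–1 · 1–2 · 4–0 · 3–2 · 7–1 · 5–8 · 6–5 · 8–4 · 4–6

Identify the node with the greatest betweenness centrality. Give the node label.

2

Unnormalized betweenness of each node: 0:7/3, 1:7, 2:15, 3:0, 4:7/3, 5:1/3, 6:1/3, 7:0, 8:14/3.
2 has the largest value, 15, making it the main broker — the node through which the most shortest paths run.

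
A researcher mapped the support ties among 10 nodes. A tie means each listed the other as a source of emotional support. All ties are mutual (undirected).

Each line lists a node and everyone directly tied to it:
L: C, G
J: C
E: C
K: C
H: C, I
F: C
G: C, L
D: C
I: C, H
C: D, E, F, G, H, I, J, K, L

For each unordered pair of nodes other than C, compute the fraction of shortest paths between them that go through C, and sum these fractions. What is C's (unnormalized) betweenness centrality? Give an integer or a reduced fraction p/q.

34

Pairs whose geodesics pass through C — J–G: 1; J–H: 1; J–D: 1; J–L: 1; J–I: 1; J–K: 1; J–E: 1; J–F: 1; G–H: 1; G–D: 1; G–I: 1; G–K: 1; G–E: 1; G–F: 1 … (+20 more pairs).
All other pairs contribute 0.
Summing the contributions gives betweenness(C) = 34.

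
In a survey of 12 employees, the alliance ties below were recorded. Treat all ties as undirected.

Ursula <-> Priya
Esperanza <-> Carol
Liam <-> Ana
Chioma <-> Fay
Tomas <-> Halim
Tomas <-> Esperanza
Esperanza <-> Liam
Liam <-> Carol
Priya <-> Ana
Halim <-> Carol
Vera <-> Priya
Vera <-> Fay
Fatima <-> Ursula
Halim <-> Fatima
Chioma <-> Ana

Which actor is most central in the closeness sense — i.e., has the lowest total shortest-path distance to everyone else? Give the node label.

Farness (sum of distances to all others) for each node — Ana:22, Carol:26, Chioma:29, Esperanza:28, Fatima:28, Fay:34, Halim:28, Liam:23, Priya:24, Tomas:32, Ursula:27, Vera:31.
The smallest farness is 22, for Ana, so Ana has the highest closeness.

Ana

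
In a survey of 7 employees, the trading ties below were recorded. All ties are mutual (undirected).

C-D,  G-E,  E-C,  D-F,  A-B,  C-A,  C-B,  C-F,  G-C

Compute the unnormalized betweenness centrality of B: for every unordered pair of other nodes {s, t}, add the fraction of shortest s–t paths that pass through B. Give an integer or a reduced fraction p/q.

No shortest path between any pair of other nodes passes through B.
Summing the contributions gives betweenness(B) = 0.

0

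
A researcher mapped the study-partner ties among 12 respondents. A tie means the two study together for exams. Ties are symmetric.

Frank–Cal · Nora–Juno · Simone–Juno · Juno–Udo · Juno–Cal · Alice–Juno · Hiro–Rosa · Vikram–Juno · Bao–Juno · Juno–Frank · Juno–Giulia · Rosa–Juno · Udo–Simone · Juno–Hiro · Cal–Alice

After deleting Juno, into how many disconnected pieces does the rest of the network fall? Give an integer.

Without Juno, the remaining ties split the others into: {Simone, Udo}; {Hiro, Rosa}; {Nora}; {Vikram}; {Alice, Cal, Frank}; {Bao}; {Giulia}.
That's 7 separate components.

7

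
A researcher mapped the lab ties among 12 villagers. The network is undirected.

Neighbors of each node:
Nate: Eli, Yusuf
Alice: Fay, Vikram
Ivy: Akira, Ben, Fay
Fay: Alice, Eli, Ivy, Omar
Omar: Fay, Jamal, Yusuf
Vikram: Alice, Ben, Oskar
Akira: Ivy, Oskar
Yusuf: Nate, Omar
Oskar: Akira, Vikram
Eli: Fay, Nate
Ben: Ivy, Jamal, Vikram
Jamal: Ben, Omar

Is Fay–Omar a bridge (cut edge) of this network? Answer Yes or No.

Even without that edge, Fay still reaches Omar via Fay – Ivy – Ben – Jamal – Omar, so the network stays connected. Not a bridge.

No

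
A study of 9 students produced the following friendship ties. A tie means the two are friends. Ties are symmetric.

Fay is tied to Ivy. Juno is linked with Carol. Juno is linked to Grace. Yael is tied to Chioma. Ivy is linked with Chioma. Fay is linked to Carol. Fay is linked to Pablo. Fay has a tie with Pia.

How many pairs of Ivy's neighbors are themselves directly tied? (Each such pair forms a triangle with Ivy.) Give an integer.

Ivy's neighbors are Chioma and Fay, but none of them are tied to each other, so no triangle contains Ivy.

0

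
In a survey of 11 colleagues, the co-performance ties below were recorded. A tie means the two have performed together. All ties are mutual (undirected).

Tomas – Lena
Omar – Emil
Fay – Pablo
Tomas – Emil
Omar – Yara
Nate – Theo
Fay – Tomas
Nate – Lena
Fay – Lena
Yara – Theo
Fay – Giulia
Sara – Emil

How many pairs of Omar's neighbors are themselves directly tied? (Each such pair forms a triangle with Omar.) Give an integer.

0

Omar's neighbors are Emil and Yara, but none of them are tied to each other, so no triangle contains Omar.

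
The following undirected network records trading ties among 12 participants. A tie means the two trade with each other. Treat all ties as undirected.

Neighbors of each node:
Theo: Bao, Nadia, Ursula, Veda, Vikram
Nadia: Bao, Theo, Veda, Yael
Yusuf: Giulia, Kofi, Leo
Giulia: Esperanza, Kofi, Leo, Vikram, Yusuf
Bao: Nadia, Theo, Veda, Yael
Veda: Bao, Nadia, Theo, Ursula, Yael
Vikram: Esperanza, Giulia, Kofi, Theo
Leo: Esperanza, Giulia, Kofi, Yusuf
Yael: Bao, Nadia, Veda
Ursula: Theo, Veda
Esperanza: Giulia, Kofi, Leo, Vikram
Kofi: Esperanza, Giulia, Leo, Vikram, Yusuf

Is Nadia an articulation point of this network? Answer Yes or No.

Even without Nadia, every remaining node can still reach every other (the residual graph is connected), so Nadia is not a cut vertex.

No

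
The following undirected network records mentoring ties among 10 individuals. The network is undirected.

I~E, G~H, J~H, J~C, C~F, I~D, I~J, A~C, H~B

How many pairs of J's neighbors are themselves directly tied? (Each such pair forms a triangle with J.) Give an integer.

0

J's neighbors are C, H, and I, but none of them are tied to each other, so no triangle contains J.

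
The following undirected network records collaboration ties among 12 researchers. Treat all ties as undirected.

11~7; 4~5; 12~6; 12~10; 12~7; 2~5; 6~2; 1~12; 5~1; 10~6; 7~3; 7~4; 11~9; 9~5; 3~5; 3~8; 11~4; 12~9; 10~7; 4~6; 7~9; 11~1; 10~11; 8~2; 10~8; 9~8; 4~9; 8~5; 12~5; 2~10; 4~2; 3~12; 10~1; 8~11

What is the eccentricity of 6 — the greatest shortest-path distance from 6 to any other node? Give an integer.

Distances from 6: 1:2, 2:1, 3:2, 4:1, 5:2, 7:2, 8:2, 9:2, 10:1, 11:2, 12:1.
The largest is 2 (to 1, 7, 9, 5, 3, 8, and 11), so the eccentricity of 6 is 2.

2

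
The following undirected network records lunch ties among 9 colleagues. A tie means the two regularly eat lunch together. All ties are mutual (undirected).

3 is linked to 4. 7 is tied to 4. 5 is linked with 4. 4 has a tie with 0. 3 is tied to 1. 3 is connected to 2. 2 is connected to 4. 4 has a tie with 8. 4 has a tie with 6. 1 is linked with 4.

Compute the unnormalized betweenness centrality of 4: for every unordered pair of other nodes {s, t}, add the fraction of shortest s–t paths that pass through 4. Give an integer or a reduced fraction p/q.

Pairs whose geodesics pass through 4 — 2–6: 1; 2–7: 1; 2–1: 1/2; 2–8: 1; 2–5: 1; 2–0: 1; 6–7: 1; 6–1: 1; 6–8: 1; 6–3: 1; 6–5: 1; 6–0: 1; 7–1: 1; 7–8: 1 … (+12 more pairs).
All other pairs contribute 0.
Summing the contributions gives betweenness(4) = 51/2.

51/2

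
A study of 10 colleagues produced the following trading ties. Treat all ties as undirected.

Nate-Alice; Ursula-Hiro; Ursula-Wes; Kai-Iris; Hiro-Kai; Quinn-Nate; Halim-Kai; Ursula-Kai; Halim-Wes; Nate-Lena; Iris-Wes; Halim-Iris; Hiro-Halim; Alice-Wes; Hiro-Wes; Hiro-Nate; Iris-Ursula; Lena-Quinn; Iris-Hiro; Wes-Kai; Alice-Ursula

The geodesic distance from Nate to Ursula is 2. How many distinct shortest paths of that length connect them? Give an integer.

2

The shortest distance is 2. The length-2 paths are: Nate–Alice–Ursula; Nate–Hiro–Ursula.
That gives 2 distinct shortest paths.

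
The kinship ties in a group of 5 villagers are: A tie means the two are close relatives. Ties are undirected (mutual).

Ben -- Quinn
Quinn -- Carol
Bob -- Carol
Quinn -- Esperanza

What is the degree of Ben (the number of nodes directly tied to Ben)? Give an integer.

1

Ben is directly tied to Quinn. That is 1 neighbor, so the degree of Ben is 1.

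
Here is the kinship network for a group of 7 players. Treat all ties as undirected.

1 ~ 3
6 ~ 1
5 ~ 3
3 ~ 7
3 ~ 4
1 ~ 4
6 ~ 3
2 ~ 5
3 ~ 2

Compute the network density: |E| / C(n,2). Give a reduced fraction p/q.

There are 9 edges and 7 nodes, so the maximum possible is C(7,2) = 21.
Density = 9/21 = 3/7.

3/7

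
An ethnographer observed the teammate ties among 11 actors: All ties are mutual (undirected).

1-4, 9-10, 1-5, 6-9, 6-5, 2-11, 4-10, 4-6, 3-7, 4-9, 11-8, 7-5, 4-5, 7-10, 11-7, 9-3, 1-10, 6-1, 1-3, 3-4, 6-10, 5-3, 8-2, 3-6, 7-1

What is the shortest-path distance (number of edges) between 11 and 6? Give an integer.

3

One shortest route is 11 – 7 – 1 – 6, which uses 3 edges, and at distance 2 from 11 we only reach {1, 3, 5, 10}, which does not include 6. So d(11,6) = 3.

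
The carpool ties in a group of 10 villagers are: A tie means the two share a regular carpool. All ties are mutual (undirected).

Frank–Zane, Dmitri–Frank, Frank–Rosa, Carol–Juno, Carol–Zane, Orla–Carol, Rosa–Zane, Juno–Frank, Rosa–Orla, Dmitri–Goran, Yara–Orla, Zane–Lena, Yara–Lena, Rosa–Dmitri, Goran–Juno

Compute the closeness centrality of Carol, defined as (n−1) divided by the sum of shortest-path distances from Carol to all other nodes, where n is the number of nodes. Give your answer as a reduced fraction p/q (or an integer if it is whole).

9/16

Distances from Carol: Dmitri:3, Frank:2, Goran:2, Juno:1, Lena:2, Orla:1, Rosa:2, Yara:2, Zane:1. Sum = 16.
n = 10, so closeness = 9/16.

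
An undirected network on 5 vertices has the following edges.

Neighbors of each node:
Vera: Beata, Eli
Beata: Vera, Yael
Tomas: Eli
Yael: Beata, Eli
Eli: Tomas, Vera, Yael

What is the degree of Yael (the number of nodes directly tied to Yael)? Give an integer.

Yael is directly tied to Beata and Eli. That is 2 neighbors, so the degree of Yael is 2.

2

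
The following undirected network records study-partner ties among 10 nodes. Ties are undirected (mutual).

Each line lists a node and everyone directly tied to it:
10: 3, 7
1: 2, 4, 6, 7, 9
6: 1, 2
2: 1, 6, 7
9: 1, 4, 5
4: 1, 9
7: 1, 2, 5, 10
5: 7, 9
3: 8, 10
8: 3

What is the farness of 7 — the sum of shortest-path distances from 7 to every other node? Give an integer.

Distances from 7: 1:1, 2:1, 3:2, 4:2, 5:1, 6:2, 8:3, 9:2, 10:1.
Sum = 1 + 1 + 2 + 2 + 1 + 2 + 3 + 2 + 1 = 15.

15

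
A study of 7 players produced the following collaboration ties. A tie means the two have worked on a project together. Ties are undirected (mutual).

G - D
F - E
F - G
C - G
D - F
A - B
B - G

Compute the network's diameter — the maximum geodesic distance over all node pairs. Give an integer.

4

Eccentricity of each node (its greatest distance to any other): A:4, B:3, C:3, D:3, E:4, F:3, G:2.
The maximum eccentricity is 4, realized for instance by the pair E–A via E – F – G – B – A. So the diameter is 4.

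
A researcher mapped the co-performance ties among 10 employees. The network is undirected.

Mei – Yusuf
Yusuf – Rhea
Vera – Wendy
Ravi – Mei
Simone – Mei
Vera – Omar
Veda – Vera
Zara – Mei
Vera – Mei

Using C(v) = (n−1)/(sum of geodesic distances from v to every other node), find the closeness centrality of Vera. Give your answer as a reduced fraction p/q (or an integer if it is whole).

Distances from Vera: Mei:1, Omar:1, Ravi:2, Rhea:3, Simone:2, Veda:1, Wendy:1, Yusuf:2, Zara:2. Sum = 15.
n = 10, so closeness = 9/15 = 3/5.

3/5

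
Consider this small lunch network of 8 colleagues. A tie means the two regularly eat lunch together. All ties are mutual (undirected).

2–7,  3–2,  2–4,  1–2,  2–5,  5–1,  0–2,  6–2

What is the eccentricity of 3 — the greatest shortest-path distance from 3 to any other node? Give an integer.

Distances from 3: 0:2, 1:2, 2:1, 4:2, 5:2, 6:2, 7:2.
The largest is 2 (to 1, 6, 7, 5, 4, and 0), so the eccentricity of 3 is 2.

2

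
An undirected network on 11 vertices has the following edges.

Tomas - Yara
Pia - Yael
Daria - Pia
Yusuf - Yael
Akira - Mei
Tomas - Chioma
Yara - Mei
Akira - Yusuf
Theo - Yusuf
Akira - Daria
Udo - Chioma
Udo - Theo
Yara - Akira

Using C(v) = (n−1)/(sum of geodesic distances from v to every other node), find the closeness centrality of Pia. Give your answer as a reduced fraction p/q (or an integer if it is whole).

5/14

Distances from Pia: Akira:2, Chioma:5, Daria:1, Mei:3, Theo:3, Tomas:4, Udo:4, Yael:1, Yara:3, Yusuf:2. Sum = 28.
n = 11, so closeness = 10/28 = 5/14.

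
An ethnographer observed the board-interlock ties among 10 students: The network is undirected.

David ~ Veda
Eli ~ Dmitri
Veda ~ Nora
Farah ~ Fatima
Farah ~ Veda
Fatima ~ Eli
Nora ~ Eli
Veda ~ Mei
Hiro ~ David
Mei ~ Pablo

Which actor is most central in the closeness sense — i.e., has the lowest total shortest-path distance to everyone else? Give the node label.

Veda

Farness (sum of distances to all others) for each node — David:21, Dmitri:29, Eli:21, Farah:19, Fatima:22, Hiro:29, Mei:21, Nora:18, Pablo:29, Veda:15.
The smallest farness is 15, for Veda, so Veda has the highest closeness.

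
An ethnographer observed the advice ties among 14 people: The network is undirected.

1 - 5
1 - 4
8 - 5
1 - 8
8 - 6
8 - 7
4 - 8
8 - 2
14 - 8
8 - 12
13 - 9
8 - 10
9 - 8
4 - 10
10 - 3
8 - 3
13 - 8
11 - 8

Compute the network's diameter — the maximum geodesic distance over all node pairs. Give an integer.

Eccentricity of each node (its greatest distance to any other): 1:2, 2:2, 3:2, 4:2, 5:2, 6:2, 7:2, 8:1, 9:2, 10:2, 11:2, 12:2, 13:2, 14:2.
The maximum eccentricity is 2, realized for instance by the pair 11–6 via 11 – 8 – 6. So the diameter is 2.

2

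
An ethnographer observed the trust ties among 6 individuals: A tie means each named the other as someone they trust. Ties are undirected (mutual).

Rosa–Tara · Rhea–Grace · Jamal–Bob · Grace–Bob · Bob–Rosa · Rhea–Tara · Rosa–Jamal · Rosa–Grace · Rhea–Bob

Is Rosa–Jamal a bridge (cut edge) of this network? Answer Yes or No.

No

Even without that edge, Rosa still reaches Jamal via Rosa – Bob – Jamal, so the network stays connected. Not a bridge.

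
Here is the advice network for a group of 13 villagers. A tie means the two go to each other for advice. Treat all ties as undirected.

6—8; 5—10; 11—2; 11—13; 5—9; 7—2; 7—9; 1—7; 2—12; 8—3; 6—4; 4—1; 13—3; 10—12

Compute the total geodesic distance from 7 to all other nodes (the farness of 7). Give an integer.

Distances from 7: 1:1, 2:1, 3:4, 4:2, 5:2, 6:3, 8:4, 9:1, 10:3, 11:2, 12:2, 13:3.
Sum = 1 + 1 + 4 + 2 + 2 + 3 + 4 + 1 + 3 + 2 + 2 + 3 = 28.

28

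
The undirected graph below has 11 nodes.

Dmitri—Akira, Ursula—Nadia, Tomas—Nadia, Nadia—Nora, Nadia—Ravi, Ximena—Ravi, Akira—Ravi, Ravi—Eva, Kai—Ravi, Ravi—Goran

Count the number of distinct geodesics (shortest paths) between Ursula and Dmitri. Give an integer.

1

The shortest distance is 4, and the only length-4 path is Ursula–Nadia–Ravi–Akira–Dmitri. So there is exactly 1 shortest path.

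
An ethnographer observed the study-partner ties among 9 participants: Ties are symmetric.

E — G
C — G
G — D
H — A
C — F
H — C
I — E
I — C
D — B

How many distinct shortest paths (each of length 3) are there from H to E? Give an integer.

The shortest distance is 3. The length-3 paths are: H–C–I–E; H–C–G–E.
That gives 2 distinct shortest paths.

2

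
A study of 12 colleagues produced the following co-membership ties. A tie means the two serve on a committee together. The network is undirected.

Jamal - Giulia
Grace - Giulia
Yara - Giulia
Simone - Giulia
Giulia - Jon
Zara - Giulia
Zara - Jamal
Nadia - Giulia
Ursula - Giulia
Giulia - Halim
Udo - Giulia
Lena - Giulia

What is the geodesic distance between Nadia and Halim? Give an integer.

One shortest route is Nadia – Giulia – Halim, which uses 2 edges, and Nadia and Halim are not directly tied, so nothing shorter exists. So d(Nadia,Halim) = 2.

2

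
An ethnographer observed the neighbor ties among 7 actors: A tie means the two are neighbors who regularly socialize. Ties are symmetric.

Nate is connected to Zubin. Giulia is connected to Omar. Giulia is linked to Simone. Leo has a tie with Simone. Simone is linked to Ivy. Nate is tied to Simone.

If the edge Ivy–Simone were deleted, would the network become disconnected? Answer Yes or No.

Yes

Without the Ivy–Simone edge there is no alternate route between Ivy and Simone, so the network disconnects. It is a bridge.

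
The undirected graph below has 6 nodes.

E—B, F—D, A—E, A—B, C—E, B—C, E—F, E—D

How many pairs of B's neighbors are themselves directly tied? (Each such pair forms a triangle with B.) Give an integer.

B's neighbors: A, C, and E.
Neighbor pairs that are themselves tied: B–A–E; B–C–E. Each forms one triangle with B, for 2 in total.

2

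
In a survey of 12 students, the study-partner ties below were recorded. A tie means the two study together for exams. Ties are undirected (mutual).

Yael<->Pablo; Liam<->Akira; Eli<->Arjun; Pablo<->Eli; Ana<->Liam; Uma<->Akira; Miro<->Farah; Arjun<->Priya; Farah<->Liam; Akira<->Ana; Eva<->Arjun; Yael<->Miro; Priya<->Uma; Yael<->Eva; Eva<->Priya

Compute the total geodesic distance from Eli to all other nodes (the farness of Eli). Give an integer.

32

Distances from Eli: Akira:4, Ana:5, Arjun:1, Eva:2, Farah:4, Liam:5, Miro:3, Pablo:1, Priya:2, Uma:3, Yael:2.
Sum = 4 + 5 + 1 + 2 + 4 + 5 + 3 + 1 + 2 + 3 + 2 = 32.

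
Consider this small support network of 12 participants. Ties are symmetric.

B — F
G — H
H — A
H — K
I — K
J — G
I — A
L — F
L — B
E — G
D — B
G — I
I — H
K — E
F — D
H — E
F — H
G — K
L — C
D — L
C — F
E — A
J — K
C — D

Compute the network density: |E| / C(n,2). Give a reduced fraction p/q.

4/11

There are 24 edges and 12 nodes, so the maximum possible is C(12,2) = 66.
Density = 24/66 = 4/11.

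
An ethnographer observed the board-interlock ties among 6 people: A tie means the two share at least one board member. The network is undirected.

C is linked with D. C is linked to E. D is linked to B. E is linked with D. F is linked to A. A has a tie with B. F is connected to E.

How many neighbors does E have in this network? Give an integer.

E is directly tied to C, D, and F. That is 3 neighbors, so the degree of E is 3.

3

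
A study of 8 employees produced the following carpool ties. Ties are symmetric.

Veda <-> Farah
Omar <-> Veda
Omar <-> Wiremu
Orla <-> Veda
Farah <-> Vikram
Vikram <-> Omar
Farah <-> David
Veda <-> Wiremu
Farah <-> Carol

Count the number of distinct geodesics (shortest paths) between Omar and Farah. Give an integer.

2

The shortest distance is 2. The length-2 paths are: Omar–Veda–Farah; Omar–Vikram–Farah.
That gives 2 distinct shortest paths.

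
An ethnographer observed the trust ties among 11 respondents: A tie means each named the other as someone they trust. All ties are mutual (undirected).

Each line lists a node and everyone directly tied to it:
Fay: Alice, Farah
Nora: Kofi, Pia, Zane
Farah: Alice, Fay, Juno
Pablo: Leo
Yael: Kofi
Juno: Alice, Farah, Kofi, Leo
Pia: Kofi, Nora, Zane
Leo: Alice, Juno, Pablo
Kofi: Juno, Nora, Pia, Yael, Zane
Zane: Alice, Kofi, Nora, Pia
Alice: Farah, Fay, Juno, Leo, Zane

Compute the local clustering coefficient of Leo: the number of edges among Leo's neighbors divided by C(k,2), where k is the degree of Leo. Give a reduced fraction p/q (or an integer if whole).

1/3

Leo's neighbors: Alice, Juno, and Pablo (k = 3).
Possible neighbor pairs: C(3,2) = 3. Edges among them: Alice–Juno → e = 1.
Clustering(Leo) = 1/3.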